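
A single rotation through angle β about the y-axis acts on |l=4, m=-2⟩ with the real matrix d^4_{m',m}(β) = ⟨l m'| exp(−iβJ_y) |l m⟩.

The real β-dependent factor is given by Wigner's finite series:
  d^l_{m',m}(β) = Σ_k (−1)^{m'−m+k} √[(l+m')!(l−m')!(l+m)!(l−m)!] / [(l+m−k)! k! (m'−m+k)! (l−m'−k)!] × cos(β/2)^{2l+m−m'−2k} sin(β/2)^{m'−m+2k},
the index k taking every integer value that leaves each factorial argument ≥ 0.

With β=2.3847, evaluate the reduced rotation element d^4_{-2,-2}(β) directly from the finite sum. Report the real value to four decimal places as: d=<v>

d=0.1824

d^4_{-2,-2}(β=2.3847) via Wigner's sum:
With c≡cos(β/2)=0.369477 and s≡sin(β/2)=0.929240, N=[2·720·2·720]^{1/2}=1440.000000
k∈{0,1,2} keeps every argument non-negative
  k=0: (−1)^0·1440.0000/(1440)·0.3695^8·0.9292^0 = +0.000347
  k=1: (−1)^1·1440.0000/(120)·0.3695^6·0.9292^2 = -0.026361
  k=2: (−1)^2·1440.0000/(96)·0.3695^4·0.9292^4 = +0.208427
d^4_{-2,-2}(2.3847) = +0.000347 -0.026361 +0.208427 = +0.182413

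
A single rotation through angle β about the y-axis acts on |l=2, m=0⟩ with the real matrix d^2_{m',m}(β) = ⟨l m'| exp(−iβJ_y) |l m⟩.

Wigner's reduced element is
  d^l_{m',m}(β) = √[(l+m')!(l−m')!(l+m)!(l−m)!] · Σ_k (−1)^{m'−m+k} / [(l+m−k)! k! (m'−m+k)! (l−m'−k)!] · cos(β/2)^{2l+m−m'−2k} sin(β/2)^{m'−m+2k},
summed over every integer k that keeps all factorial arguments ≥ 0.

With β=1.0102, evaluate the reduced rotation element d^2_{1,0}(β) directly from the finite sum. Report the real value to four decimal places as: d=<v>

d^2_{1,0}(β=1.0102) via Wigner's sum:
With c≡cos(β/2)=0.875126 and s≡sin(β/2)=0.483895, N=[6·1·2·2]^{1/2}=4.898979
The bounds max(0,m−m')=0 and min(l+m,l−m')=1 give 2 terms
  k=0: (−1)^1·4.8990/(2)·0.8751^3·0.4839^1 = -0.794399
  k=1: (−1)^2·4.8990/(2)·0.8751^1·0.4839^3 = +0.242884
d^2_{1,0}(1.0102) = -0.794399 +0.242884 = -0.551515

d=-0.5515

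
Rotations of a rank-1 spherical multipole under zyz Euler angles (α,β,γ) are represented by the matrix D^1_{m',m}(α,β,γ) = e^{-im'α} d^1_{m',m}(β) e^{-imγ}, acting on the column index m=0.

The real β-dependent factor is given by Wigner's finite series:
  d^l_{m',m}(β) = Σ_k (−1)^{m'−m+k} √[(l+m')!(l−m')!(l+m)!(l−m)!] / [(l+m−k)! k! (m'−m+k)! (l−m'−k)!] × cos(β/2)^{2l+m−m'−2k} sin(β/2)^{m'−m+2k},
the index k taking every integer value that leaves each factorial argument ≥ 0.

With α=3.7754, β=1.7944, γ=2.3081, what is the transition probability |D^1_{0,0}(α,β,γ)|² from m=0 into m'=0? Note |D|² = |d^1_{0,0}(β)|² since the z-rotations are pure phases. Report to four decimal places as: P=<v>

Split into d^1_{0,0}(β=1.7944) × two z-phases.
With c≡cos(β/2)=0.623801 and s≡sin(β/2)=0.781583, N=[1·1·1·1]^{1/2}=1.000000
Admissible k: 0..1 (factorial args all ≥0)
  k=0: (−1)^0·1.0000/(1)·0.6238^2·0.7816^0 = +0.389127
  k=1: (−1)^1·1.0000/(1)·0.6238^0·0.7816^2 = -0.610873
d^1_{0,0}(1.7944) = +0.389127 -0.610873 = -0.221745
|D^1_{0,0}|² = |d^1_{0,0}(β)|² = (-0.221745)² = 0.049171 (the z-rotation phases have unit modulus)

P=0.0492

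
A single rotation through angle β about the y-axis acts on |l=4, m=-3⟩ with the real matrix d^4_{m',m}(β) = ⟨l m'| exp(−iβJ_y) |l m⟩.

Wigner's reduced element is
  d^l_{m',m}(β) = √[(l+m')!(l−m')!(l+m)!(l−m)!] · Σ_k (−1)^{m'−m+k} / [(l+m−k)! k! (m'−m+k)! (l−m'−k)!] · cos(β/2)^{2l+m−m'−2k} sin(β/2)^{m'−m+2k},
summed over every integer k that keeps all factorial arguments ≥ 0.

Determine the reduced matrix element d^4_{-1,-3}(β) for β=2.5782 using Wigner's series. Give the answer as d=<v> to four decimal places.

d=-0.0639

d^4_{-1,-3}(β=2.5782) via Wigner's sum:
c=cos(2.5782/2)=0.277986, s=sin(2.5782/2)=0.960585; N=√[6·120·1·5040]=1904.940944
The bounds max(0,m−m')=0 and min(l+m,l−m')=1 give 2 terms
  k=0: (−1)^2·1904.9409/(240)·0.2780^6·0.9606^2 = +0.003380
  k=1: (−1)^3·1904.9409/(144)·0.2780^4·0.9606^4 = -0.067259
d^4_{-1,-3}(2.5782) = +0.003380 -0.067259 = -0.063879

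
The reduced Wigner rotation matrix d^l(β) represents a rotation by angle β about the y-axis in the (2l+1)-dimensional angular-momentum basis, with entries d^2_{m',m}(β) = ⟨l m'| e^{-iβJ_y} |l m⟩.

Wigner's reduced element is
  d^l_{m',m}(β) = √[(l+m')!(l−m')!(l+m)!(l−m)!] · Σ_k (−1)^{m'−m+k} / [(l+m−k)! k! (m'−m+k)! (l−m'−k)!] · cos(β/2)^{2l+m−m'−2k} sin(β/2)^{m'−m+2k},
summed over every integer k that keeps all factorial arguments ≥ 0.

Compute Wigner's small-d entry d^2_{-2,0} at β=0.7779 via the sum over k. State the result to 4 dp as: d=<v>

d^2_{-2,0}(β=0.7779) via Wigner's sum:
Half-angle: c=0.925308, s=0.379217. N=√(1·24·2·2)=9.797959
Admissible k: 2..2 (factorial args all ≥0)
  k=2: (−1)^0·9.7980/(4)·0.9253^2·0.3792^2 = +0.301595
d^2_{-2,0}(0.7779) = +0.301595

d=0.3016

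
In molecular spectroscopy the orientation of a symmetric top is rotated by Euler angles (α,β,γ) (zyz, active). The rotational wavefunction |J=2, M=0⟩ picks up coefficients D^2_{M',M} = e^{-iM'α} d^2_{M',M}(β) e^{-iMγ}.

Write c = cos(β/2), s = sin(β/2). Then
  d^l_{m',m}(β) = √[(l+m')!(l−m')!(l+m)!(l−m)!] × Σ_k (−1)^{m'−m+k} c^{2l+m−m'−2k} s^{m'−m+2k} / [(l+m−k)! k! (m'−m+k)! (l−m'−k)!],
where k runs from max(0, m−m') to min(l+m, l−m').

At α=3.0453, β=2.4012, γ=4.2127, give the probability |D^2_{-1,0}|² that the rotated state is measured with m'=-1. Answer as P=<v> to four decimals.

P=0.3720

Split into d^2_{-1,0}(β=2.4012) × two z-phases.
With c≡cos(β/2)=0.361798 and s≡sin(β/2)=0.932256, N=[1·6·2·2]^{1/2}=4.898979
k∈{1,2} keeps every argument non-negative
  k=1: (−1)^0·4.8990/(2)·0.3618^3·0.9323^1 = +0.108146
  k=2: (−1)^1·4.8990/(2)·0.3618^1·0.9323^3 = -0.718040
d^2_{-1,0}(2.4012) = +0.108146 -0.718040 = -0.609893
|D^2_{-1,0}|² = |d^2_{-1,0}(β)|² = (-0.609893)² = 0.371970 (the z-rotation phases have unit modulus)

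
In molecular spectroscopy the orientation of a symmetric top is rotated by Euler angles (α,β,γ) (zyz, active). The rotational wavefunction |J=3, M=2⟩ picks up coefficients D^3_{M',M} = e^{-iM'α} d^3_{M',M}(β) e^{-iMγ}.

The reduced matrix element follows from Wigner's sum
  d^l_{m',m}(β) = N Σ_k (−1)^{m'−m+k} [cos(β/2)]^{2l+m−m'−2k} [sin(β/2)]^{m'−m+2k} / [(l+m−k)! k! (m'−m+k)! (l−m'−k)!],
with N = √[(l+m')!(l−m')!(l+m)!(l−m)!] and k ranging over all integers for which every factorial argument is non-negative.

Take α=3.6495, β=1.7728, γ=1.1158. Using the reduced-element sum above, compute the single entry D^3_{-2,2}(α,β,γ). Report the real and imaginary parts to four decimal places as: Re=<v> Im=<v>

Re=0.1751 Im=-0.4724

Split into d^3_{-2,2}(β=1.7728) × two z-phases.
With c≡cos(β/2)=0.632205 and s≡sin(β/2)=0.774801, N=[1·120·120·1]^{1/2}=120.000000
k∈{4,5} keeps every argument non-negative
  k=4: (−1)^0·120.0000/(24)·0.6322^2·0.7748^4 = +0.720189
  k=5: (−1)^1·120.0000/(120)·0.6322^0·0.7748^6 = -0.216342
d^3_{-2,2}(1.7728) = +0.720189 -0.216342 = +0.503848
D = (+0.526928+0.849910i)·(+0.503848)·(-0.613752-0.789499i) = +0.175138-0.472429i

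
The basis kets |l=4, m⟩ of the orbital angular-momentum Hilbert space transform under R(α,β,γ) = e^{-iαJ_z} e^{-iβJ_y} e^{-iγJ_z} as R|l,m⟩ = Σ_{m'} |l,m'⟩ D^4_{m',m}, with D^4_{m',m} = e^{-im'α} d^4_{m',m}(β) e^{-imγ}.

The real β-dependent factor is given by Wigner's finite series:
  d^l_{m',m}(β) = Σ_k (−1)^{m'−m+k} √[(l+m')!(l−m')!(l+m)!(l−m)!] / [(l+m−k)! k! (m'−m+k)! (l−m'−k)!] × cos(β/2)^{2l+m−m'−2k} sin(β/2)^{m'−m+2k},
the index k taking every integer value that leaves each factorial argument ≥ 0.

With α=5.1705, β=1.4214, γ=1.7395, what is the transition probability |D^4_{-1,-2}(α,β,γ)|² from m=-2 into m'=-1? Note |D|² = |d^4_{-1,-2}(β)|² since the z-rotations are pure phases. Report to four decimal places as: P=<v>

P=0.1209

First d^4_{-1,-2}(β=1.4214), then the phase factors e^{-i(-1)α} and e^{-i(-2)γ}:
c=cos(1.4214/2)=0.757905, s=sin(1.4214/2)=0.652364; N=√[6·120·2·720]=1018.233765
Admissible k: 0..2 (factorial args all ≥0)
  k=0: (−1)^1·1018.2338/(240)·0.7579^7·0.6524^1 = -0.397586
  k=1: (−1)^2·1018.2338/(48)·0.7579^5·0.6524^3 = +1.472828
  k=2: (−1)^3·1018.2338/(72)·0.7579^3·0.6524^5 = -0.727464
d^4_{-1,-2}(1.4214) = -0.397586 +1.472828 -0.727464 = +0.347778
|D^4_{-1,-2}|² = |d^4_{-1,-2}(β)|² = (+0.347778)² = 0.120950 (the z-rotation phases have unit modulus)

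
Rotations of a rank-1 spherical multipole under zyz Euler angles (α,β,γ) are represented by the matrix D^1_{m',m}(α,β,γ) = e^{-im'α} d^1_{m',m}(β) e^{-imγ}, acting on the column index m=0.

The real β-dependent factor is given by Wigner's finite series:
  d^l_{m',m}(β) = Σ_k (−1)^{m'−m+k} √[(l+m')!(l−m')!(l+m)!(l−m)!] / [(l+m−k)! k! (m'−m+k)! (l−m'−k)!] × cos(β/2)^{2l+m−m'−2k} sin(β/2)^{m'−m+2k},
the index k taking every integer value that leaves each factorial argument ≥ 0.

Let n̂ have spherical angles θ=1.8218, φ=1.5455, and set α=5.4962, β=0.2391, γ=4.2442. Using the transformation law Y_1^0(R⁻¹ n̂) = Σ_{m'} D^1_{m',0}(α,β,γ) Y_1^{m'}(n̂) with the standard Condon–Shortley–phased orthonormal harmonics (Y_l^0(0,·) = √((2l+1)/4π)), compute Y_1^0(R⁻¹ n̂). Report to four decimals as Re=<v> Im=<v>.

Need the full column D^1_{m',0} for m'=−1..1 at α=5.4962, β=0.2391, γ=4.2442.
cos(β/2)=0.992862, sin(β/2)=0.119265
d^1_{-1,0}: single k=1 term ⇒ +0.167463;  D = +0.118226-0.118602i
d^1_{0,0}: k∈[0..1] ⇒ +0.985776 -0.014224 = +0.971552;  D = +0.971552+0.000000i
d^1_{1,0}: single k=0 term ⇒ -0.167463;  D = -0.118226-0.118602i
Y_1^{m'}(θ=1.8218,φ=1.5455) and Σ D·Y over m':
  (+0.1182-0.1186i)·(+0.0085-0.3346i)  (+0.9716+0.0000i)·(-0.1214+0.0000i)  (-0.1182-0.1186i)·(-0.0085-0.3346i)
Y_1^0(R⁻¹ n̂) = -0.195262+0.000000i

Re=-0.1953 Im=0.0000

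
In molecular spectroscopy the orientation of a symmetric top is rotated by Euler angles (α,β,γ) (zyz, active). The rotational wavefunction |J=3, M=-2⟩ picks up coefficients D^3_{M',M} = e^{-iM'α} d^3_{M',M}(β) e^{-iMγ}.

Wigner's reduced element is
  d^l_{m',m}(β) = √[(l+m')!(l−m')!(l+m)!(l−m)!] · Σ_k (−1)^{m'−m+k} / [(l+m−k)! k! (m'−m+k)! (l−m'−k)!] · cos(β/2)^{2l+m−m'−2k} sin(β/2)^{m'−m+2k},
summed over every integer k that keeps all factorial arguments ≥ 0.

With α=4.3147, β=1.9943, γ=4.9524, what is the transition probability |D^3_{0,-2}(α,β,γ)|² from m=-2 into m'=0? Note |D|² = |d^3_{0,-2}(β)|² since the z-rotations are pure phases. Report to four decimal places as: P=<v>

P=0.2187

First d^3_{0,-2}(β=1.9943), then the phase factors e^{-i(0)α} and e^{-i(-2)γ}:
Half-angle: c=0.542698, s=0.839928. N=√(6·6·1·120)=65.726707
Admissible k: 0..1 (factorial args all ≥0)
  k=0: (−1)^2·65.7267/(12)·0.5427^4·0.8399^2 = +0.335180
  k=1: (−1)^3·65.7267/(12)·0.5427^2·0.8399^4 = -0.802870
d^3_{0,-2}(1.9943) = +0.335180 -0.802870 = -0.467690
|D^3_{0,-2}|² = |d^3_{0,-2}(β)|² = (-0.467690)² = 0.218734 (the z-rotation phases have unit modulus)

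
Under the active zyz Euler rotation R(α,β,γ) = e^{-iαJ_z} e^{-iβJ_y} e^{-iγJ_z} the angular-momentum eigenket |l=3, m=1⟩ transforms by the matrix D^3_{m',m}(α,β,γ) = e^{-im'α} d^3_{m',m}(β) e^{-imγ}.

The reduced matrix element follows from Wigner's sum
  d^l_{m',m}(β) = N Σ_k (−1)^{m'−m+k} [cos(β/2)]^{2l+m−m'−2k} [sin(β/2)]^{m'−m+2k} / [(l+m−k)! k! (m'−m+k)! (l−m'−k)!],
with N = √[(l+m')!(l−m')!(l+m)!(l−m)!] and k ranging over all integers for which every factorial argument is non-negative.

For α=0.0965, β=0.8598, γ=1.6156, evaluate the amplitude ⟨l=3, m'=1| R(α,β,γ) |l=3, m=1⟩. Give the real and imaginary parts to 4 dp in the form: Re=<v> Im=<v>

First d^3_{1,1}(β=0.8598), then the phase factors e^{-i(1)α} and e^{-i(1)γ}:
With c≡cos(β/2)=0.909007 and s≡sin(β/2)=0.416780, N=[24·2·24·2]^{1/2}=48.000000
Admissible k: 0..2 (factorial args all ≥0)
  k=0: (−1)^0·48.0000/(48)·0.9090^6·0.4168^0 = +0.564163
  k=1: (−1)^1·48.0000/(6)·0.9090^4·0.4168^2 = -0.948797
  k=2: (−1)^2·48.0000/(8)·0.9090^2·0.4168^4 = +0.149594
d^3_{1,1}(0.8598) = +0.564163 -0.948797 +0.149594 = -0.235040
Phases: e^{-i·(1)·0.0965}=+0.995347-0.096350i, e^{-i·(1)·1.6156}=-0.044789-0.998996i ⇒ D=+0.033102+0.232698i

Re=0.0331 Im=0.2327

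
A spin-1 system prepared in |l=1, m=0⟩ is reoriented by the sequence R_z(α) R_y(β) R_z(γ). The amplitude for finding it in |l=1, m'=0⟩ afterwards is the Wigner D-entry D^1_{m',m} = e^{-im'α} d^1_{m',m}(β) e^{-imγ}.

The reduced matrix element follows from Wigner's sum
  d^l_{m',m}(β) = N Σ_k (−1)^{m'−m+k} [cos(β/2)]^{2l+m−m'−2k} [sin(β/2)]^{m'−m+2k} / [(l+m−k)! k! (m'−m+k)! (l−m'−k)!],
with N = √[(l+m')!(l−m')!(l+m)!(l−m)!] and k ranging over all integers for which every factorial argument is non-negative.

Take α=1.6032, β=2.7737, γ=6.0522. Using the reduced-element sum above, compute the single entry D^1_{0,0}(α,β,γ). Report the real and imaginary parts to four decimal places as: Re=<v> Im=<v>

Re=-0.9331 Im=0.0000

Split into d^1_{0,0}(β=2.7737) × two z-phases.
Half-angle: c=0.182911, s=0.983130. N=√(1·1·1·1)=1.000000
Admissible k: 0..1 (factorial args all ≥0)
  k=0: (−1)^0·1.0000/(1)·0.1829^2·0.9831^0 = +0.033456
  k=1: (−1)^1·1.0000/(1)·0.1829^0·0.9831^2 = -0.966544
d^1_{0,0}(2.7737) = +0.033456 -0.966544 = -0.933087
D = (+1.000000+0.000000i)·(-0.933087)·(+1.000000+0.000000i) = -0.933087+0.000000i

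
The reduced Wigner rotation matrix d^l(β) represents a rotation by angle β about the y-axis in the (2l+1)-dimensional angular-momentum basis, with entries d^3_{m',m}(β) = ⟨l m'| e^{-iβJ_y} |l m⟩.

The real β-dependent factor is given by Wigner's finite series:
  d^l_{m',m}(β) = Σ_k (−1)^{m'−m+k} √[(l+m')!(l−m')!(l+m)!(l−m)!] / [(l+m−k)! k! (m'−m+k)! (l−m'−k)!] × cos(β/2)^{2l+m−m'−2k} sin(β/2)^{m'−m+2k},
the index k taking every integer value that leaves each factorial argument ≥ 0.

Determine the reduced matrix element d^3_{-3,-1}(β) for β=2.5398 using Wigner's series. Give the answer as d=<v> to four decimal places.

d^3_{-3,-1}(β=2.5398) via Wigner's sum:
c=cos(2.5398/2)=0.296376, s=sin(2.5398/2)=0.955071; N=√[1·720·2·24]=185.903201
k: max(0,(-1)−(-3))=2 … min(3+(-1),3−(-3))=2
  k=2: (−1)^0·185.9032/(48)·0.2964^4·0.9551^2 = +0.027258
d^3_{-3,-1}(2.5398) = +0.027258

d=0.0273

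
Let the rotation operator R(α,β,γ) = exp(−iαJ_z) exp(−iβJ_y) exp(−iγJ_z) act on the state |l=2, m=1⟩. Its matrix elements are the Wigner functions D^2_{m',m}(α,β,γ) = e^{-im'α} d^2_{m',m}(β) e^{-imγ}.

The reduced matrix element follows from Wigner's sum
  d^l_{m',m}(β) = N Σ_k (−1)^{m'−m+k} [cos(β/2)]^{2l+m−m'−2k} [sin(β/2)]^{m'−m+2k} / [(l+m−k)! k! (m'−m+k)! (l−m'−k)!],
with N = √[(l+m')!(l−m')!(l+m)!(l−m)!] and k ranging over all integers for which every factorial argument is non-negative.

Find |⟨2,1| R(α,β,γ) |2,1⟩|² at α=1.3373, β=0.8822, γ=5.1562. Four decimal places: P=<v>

D^2_{1,1}(1.3373,0.8822,5.1562) = e^{-i·1·1.3373}·d^2_{1,1}(0.8822)·e^{-i·1·5.1562}. Compute d first:
c=cos(0.8822/2)=0.904283, s=sin(0.8822/2)=0.426934; N=√[6·1·6·1]=6.000000
Admissible k: 0..1 (factorial args all ≥0)
  k=0: (−1)^0·6.0000/(6)·0.9043^4·0.4269^0 = +0.668677
  k=1: (−1)^1·6.0000/(2)·0.9043^2·0.4269^2 = -0.447149
d^2_{1,1}(0.8822) = +0.668677 -0.447149 = +0.221529
|D^2_{1,1}|² = |d^2_{1,1}(β)|² = (+0.221529)² = 0.049075 (the z-rotation phases have unit modulus)

P=0.0491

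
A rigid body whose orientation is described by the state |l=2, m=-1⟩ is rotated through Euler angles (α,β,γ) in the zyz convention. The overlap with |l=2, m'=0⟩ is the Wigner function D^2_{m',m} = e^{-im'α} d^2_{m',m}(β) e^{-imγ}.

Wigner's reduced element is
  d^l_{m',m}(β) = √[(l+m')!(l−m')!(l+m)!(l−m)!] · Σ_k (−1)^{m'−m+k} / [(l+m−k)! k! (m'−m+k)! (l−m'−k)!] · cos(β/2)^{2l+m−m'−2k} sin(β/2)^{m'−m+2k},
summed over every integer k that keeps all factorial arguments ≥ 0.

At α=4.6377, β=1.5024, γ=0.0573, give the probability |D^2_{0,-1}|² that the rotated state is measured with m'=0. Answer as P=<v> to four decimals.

P=0.0070

D^2_{0,-1}(4.6377,1.5024,0.0573) = e^{-i·0·4.6377}·d^2_{0,-1}(1.5024)·e^{-i·-1·0.0573}. Compute d first:
With c≡cos(β/2)=0.730870 and s≡sin(β/2)=0.682516, N=[2·2·1·6]^{1/2}=4.898979
The bounds max(0,m−m')=0 and min(l+m,l−m')=1 give 2 terms
  k=0: (−1)^1·4.8990/(2)·0.7309^3·0.6825^1 = -0.652694
  k=1: (−1)^2·4.8990/(2)·0.7309^1·0.6825^3 = +0.569187
d^2_{0,-1}(1.5024) = -0.652694 +0.569187 = -0.083507
|D^2_{0,-1}|² = |d^2_{0,-1}(β)|² = (-0.083507)² = 0.006973 (the z-rotation phases have unit modulus)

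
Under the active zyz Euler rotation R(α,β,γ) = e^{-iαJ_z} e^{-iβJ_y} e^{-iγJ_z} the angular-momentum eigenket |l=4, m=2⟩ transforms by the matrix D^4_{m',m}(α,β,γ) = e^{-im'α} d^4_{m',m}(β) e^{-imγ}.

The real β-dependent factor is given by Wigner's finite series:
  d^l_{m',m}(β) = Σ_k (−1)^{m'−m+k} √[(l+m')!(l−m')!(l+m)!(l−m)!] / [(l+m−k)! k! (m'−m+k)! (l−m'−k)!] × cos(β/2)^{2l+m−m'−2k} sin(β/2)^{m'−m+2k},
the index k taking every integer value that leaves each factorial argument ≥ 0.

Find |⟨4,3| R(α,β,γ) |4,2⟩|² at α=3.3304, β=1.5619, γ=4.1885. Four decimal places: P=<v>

D^4_{3,2}(3.3304,1.5619,4.1885) = e^{-i·3·3.3304}·d^4_{3,2}(1.5619)·e^{-i·2·4.1885}. Compute d first:
With c≡cos(β/2)=0.710245 and s≡sin(β/2)=0.703954, N=[5040·1·720·2]^{1/2}=2693.993318
k: max(0,(2)−(3))=0 … min(4+(2),4−(3))=1
  k=0: (−1)^1·2693.9933/(720)·0.7102^7·0.7040^1 = -0.240141
  k=1: (−1)^2·2693.9933/(240)·0.7102^5·0.7040^3 = +0.707718
d^4_{3,2}(1.5619) = -0.240141 +0.707718 = +0.467577
|D^4_{3,2}|² = |d^4_{3,2}(β)|² = (+0.467577)² = 0.218628 (the z-rotation phases have unit modulus)

P=0.2186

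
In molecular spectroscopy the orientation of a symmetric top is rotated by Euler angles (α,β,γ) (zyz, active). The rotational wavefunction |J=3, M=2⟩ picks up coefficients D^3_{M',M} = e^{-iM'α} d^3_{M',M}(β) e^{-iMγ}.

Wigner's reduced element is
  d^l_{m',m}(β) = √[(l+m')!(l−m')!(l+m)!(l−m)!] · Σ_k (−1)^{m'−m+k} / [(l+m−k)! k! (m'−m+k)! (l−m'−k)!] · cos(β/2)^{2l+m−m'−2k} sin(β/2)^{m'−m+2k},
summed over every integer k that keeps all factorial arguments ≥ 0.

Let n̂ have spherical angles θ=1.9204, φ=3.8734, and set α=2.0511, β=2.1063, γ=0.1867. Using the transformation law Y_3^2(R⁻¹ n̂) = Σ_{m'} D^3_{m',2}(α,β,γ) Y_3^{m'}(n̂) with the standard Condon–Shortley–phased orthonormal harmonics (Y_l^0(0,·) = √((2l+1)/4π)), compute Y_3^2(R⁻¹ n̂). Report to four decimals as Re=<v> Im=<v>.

Need the full column D^3_{m',2} for m'=−3..3 at α=2.0511, β=2.1063, γ=0.1867.
cos(β/2)=0.494836, sin(β/2)=0.868986
d^3_{-3,2}: single k=5 term ⇒ +0.600623;  D = +0.526147-0.289684i
d^3_{-2,2}: k∈[4..5] ⇒ +0.698143 -0.430603 = +0.267540;  D = -0.222725-0.148227i
d^3_{-1,2}: k∈[3..4] ⇒ +0.502867 -0.775400 = -0.272533;  D = +0.029079-0.270978i
d^3_{0,2}: k∈[2..3] ⇒ +0.247989 -0.764778 = -0.516789;  D = -0.481178+0.188516i
d^3_{1,2}: k∈[1..2] ⇒ +0.081531 -0.502867 = -0.421336;  D = +0.317570+0.276901i
d^3_{2,2}: k∈[0..1] ⇒ +0.014681 -0.226382 = -0.211700;  D = +0.049661-0.205793i
d^3_{3,2}: single k=0 term ⇒ -0.063153;  D = -0.061290+0.015227i
Y_3^{m'}(θ=1.9204,φ=3.8734) and Σ D·Y over m':
  (+0.5261-0.2897i)·(+0.2023+0.2807i)  (-0.2227-0.1482i)·(-0.0331+0.3072i)  (+0.0291-0.2710i)·(+0.0934-0.0839i)  (-0.4812+0.1885i)·(+0.3085+0.0000i)  (+0.3176+0.2769i)·(-0.0934-0.0839i)  (+0.0497-0.2058i)·(-0.0331-0.3072i)  (-0.0613+0.0152i)·(-0.2023+0.2807i)
Y_3^2(R⁻¹ n̂) = +0.009048-0.025284i

Re=0.0090 Im=-0.0253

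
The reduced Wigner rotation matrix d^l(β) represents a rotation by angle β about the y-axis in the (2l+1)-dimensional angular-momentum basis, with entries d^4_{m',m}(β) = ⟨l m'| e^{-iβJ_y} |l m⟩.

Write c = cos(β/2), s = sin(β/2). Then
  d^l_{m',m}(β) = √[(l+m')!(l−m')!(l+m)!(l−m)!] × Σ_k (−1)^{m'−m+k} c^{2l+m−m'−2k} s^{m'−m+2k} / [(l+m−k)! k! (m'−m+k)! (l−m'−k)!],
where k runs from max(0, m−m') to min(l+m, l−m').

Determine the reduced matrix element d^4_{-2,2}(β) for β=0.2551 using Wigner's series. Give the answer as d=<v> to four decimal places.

d=0.0038

d^4_{-2,2}(β=0.2551) via Wigner's sum:
With c≡cos(β/2)=0.991877 and s≡sin(β/2)=0.127204, N=[2·720·720·2]^{1/2}=1440.000000
k: max(0,(2)−(-2))=4 … min(4+(2),4−(-2))=6
  k=4: (−1)^0·1440.0000/(96)·0.9919^4·0.1272^4 = +0.003801
  k=5: (−1)^1·1440.0000/(120)·0.9919^2·0.1272^6 = -0.000050
  k=6: (−1)^2·1440.0000/(1440)·0.9919^0·0.1272^8 = +0.000000
d^4_{-2,2}(0.2551) = +0.003801 -0.000050 +0.000000 = +0.003751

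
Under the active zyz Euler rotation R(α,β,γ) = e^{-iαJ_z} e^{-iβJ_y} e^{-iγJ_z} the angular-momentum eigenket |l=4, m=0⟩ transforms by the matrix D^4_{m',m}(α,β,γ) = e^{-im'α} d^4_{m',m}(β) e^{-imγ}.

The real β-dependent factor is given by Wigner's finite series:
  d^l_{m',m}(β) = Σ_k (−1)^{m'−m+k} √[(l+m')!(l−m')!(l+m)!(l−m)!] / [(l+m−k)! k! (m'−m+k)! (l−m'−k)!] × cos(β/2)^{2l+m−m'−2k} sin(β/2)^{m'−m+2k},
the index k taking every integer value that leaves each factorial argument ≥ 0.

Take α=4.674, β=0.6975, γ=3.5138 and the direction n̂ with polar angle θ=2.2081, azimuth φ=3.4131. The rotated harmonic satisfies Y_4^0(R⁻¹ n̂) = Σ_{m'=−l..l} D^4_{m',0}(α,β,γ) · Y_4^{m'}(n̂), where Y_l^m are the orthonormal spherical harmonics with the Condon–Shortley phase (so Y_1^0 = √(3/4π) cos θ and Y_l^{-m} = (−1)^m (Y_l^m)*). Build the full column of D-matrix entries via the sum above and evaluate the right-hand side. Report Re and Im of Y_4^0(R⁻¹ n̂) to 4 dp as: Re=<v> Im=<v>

Need the full column D^4_{m',0} for m'=−4..4 at α=4.674, β=0.6975, γ=3.5138.
cos(β/2)=0.939801, sin(β/2)=0.341723
d^4_{-4,0}: single k=4 term ⇒ +0.089000;  D = +0.087953-0.013613i
d^4_{-3,0}: k∈[3..4] ⇒ +0.346152 -0.045766 = +0.300386;  D = +0.034518+0.298396i
d^4_{-2,0}: k∈[2..4] ⇒ +0.763282 -0.269111 +0.013343 = +0.507513;  D = -0.506018+0.038928i
d^4_{-1,0}: k∈[1..4] ⇒ +0.989554 -0.784998 +0.103788 -0.002287 = +0.306057;  D = -0.011746-0.305831i
d^4_{0,0}: k∈[0..4] ⇒ +0.608535 -1.287311 +0.382952 -0.022503 +0.000186 = -0.318141;  D = -0.318141+0.000000i
d^4_{1,0}: k∈[0..3] ⇒ -0.989554 +0.784998 -0.103788 +0.002287 = -0.306057;  D = +0.011746-0.305831i
d^4_{2,0}: k∈[0..2] ⇒ +0.763282 -0.269111 +0.013343 = +0.507513;  D = -0.506018-0.038928i
d^4_{3,0}: k∈[0..1] ⇒ -0.346152 +0.045766 = -0.300386;  D = -0.034518+0.298396i
d^4_{4,0}: single k=0 term ⇒ +0.089000;  D = +0.087953+0.013613i
Y_4^{m'}(θ=2.2081,φ=3.4131) and Σ D·Y over m':
  (+0.0880-0.0136i)·(+0.0860-0.1634i)  (+0.0345+0.2984i)·(+0.2653-0.2812i)  (-0.5060+0.0389i)·(+0.2735-0.1651i)  (-0.0117-0.3058i)·(-0.1137+0.0316i)  (-0.3181+0.0000i)·(-0.3421+0.0000i)  (+0.0117-0.3058i)·(+0.1137+0.0316i)  (-0.5060-0.0389i)·(+0.2735+0.1651i)  (-0.0345+0.2984i)·(-0.2653-0.2812i)  (+0.0880+0.0136i)·(+0.0860+0.1634i)
Y_4^0(R⁻¹ n̂) = +0.063778+0.000000i

Re=0.0638 Im=0.0000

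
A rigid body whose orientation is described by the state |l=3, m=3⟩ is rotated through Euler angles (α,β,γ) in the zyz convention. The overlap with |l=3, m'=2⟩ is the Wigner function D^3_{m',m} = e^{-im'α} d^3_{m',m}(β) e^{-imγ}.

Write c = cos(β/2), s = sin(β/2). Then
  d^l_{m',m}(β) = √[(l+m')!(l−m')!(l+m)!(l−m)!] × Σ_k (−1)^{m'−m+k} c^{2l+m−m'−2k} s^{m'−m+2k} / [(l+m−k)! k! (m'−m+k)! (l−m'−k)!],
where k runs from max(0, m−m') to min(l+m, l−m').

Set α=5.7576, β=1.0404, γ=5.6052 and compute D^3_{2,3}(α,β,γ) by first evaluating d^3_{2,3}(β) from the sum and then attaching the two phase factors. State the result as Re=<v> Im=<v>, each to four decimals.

Re=-0.5980 Im=0.0338

First d^3_{2,3}(β=1.0404), then the phase factors e^{-i(2)α} and e^{-i(3)γ}:
With c≡cos(β/2)=0.867720 and s≡sin(β/2)=0.497054, N=[120·1·720·1]^{1/2}=293.938769
k∈{1} keeps every argument non-negative
  k=1: (−1)^0·293.9388/(120)·0.8677^5·0.4971^1 = +0.598931
d^3_{2,3}(1.0404) = +0.598931
Phases: e^{-i·(2)·5.7576}=+0.496555+0.868005i, e^{-i·(3)·5.6052}=-0.446777+0.894645i ⇒ D=-0.597976+0.033801i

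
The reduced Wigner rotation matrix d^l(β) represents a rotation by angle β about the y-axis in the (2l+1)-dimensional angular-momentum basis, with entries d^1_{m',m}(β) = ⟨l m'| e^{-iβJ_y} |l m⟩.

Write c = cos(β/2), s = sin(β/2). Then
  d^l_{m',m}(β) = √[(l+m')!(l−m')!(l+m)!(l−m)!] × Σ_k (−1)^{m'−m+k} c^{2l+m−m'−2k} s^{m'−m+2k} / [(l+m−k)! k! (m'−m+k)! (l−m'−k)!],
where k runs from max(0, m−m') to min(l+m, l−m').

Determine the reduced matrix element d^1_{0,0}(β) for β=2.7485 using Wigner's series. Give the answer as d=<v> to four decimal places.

d^1_{0,0}(β=2.7485) via Wigner's sum:
With c≡cos(β/2)=0.195283 and s≡sin(β/2)=0.980747, N=[1·1·1·1]^{1/2}=1.000000
Admissible k: 0..1 (factorial args all ≥0)
  k=0: (−1)^0·1.0000/(1)·0.1953^2·0.9807^0 = +0.038136
  k=1: (−1)^1·1.0000/(1)·0.1953^0·0.9807^2 = -0.961864
d^1_{0,0}(2.7485) = +0.038136 -0.961864 = -0.923729

d=-0.9237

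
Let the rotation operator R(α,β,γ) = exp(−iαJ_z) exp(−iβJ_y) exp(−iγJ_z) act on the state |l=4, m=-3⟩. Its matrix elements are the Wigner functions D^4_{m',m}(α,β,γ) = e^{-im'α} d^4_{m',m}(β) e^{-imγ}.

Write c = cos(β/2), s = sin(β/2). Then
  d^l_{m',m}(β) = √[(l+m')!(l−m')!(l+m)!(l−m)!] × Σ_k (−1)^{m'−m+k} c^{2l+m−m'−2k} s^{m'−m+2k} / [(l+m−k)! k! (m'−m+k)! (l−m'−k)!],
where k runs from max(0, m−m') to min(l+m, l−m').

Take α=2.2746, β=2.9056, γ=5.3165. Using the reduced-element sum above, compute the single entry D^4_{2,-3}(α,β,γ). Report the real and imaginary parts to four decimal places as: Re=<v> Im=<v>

Re=0.1582 Im=-0.3693

First d^4_{2,-3}(β=2.9056), then the phase factors e^{-i(2)α} and e^{-i(-3)γ}:
c=cos(2.9056/2)=0.117723, s=sin(2.9056/2)=0.993047; N=√[720·2·1·5040]=2693.993318
Admissible k: 0..1 (factorial args all ≥0)
  k=0: (−1)^5·2693.9933/(240)·0.1177^3·0.9930^5 = -0.017685
  k=1: (−1)^6·2693.9933/(720)·0.1177^1·0.9930^7 = +0.419480
d^4_{2,-3}(2.9056) = -0.017685 +0.419480 = +0.401795
Attach z-rotation phases: D = e^{-i(2)(2.2746)}·(+0.401795)·e^{-i(-3)(5.3165)} = +0.158213-0.369334i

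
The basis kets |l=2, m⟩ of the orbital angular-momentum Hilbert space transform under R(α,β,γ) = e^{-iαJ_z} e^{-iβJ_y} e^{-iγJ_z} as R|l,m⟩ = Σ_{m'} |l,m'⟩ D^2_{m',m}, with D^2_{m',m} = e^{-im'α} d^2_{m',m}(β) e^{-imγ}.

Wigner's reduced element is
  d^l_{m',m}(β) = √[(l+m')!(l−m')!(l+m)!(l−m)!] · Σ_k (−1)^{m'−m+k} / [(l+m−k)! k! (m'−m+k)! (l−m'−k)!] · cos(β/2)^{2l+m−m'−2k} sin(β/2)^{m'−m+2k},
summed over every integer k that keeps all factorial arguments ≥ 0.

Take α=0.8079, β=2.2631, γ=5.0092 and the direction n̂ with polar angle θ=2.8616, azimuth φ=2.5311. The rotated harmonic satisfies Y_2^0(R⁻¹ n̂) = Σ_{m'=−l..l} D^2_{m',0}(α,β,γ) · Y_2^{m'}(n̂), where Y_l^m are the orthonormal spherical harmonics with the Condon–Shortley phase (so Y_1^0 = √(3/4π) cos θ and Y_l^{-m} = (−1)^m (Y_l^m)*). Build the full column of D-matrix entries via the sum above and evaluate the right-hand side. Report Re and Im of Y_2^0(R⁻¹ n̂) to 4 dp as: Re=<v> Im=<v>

Need the full column D^2_{m',0} for m'=−2..2 at α=0.8079, β=2.2631, γ=5.0092.
cos(β/2)=0.425257, sin(β/2)=0.905072
d^2_{-2,0}: single k=2 term ⇒ +0.362866;  D = -0.016325+0.362499i
d^2_{-1,0}: k∈[1..2] ⇒ +0.170496 -0.772285 = -0.601789;  D = -0.415847-0.434996i
d^2_{0,0}: k∈[0..2] ⇒ +0.032705 -0.592558 +0.671017 = +0.111164;  D = +0.111164+0.000000i
d^2_{1,0}: k∈[0..1] ⇒ -0.170496 +0.772285 = +0.601789;  D = +0.415847-0.434996i
d^2_{2,0}: single k=0 term ⇒ +0.362866;  D = -0.016325-0.362499i
Y_2^{m'}(θ=2.8616,φ=2.5311) and Σ D·Y over m':
  (-0.0163+0.3625i)·(+0.0101+0.0277i)  (-0.4158-0.4350i)·(+0.1681+0.1176i)  (+0.1112+0.0000i)·(+0.5585+0.0000i)  (+0.4158-0.4350i)·(-0.1681+0.1176i)  (-0.0163-0.3625i)·(+0.0101-0.0277i)
Y_2^0(R⁻¹ n̂) = +0.004176-0.000000i

Re=0.0042 Im=0.0000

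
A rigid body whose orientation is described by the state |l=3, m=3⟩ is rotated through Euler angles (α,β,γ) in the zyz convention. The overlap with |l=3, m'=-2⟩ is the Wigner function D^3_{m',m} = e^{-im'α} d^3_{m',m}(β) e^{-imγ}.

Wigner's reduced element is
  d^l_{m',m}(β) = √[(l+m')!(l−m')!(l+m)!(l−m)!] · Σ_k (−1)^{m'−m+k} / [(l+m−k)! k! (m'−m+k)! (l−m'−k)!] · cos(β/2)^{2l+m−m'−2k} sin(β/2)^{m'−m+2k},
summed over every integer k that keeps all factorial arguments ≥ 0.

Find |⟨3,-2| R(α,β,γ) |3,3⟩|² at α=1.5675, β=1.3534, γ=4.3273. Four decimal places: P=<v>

P=0.0338

Split into d^3_{-2,3}(β=1.3534) × two z-phases.
Half-angle: c=0.779643, s=0.626224. N=√(1·120·720·1)=293.938769
k: max(0,(3)−(-2))=5 … min(3+(3),3−(-2))=5
  k=5: (−1)^0·293.9388/(120)·0.7796^1·0.6262^5 = +0.183916
d^3_{-2,3}(1.3534) = +0.183916
|D^3_{-2,3}|² = |d^3_{-2,3}(β)|² = (+0.183916)² = 0.033825 (the z-rotation phases have unit modulus)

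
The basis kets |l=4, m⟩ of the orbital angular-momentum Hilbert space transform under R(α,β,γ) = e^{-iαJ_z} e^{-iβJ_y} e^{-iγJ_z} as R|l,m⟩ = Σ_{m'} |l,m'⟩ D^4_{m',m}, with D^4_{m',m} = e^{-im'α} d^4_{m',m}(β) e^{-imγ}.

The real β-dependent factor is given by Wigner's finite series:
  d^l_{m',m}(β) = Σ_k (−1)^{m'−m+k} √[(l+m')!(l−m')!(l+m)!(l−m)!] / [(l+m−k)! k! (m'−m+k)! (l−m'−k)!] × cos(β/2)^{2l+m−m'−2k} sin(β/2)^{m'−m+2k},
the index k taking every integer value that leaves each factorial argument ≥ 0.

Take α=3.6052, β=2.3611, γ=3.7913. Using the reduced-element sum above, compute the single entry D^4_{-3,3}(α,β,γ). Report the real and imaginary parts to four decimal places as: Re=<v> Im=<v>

Split into d^4_{-3,3}(β=2.3611) × two z-phases.
With c≡cos(β/2)=0.380416 and s≡sin(β/2)=0.924815, N=[1·5040·5040·1]^{1/2}=5040.000000
k∈{6,7} keeps every argument non-negative
  k=6: (−1)^0·5040.0000/(720)·0.3804^2·0.9248^6 = +0.633791
  k=7: (−1)^1·5040.0000/(5040)·0.3804^0·0.9248^8 = -0.535107
d^4_{-3,3}(2.3611) = +0.633791 -0.535107 = +0.098685
D = (-0.179004-0.983848i)·(+0.098685)·(+0.369365+0.929284i) = +0.083700-0.052278i

Re=0.0837 Im=-0.0523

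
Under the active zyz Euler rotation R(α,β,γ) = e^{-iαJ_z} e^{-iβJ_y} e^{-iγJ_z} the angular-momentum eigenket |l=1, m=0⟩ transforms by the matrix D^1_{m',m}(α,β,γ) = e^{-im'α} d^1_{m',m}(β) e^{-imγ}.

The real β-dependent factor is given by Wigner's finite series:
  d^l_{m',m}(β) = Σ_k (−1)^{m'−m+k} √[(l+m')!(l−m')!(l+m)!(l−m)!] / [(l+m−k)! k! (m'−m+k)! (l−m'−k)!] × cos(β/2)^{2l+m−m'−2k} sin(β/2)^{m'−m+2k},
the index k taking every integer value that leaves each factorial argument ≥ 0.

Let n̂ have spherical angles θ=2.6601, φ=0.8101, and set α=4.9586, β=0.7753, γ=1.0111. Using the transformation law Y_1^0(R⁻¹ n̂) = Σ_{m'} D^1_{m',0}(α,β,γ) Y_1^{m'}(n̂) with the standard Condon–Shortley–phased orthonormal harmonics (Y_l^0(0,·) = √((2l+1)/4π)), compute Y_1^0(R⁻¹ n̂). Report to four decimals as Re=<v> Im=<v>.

Re=-0.3939 Im=0.0000

Need the full column D^1_{m',0} for m'=−1..1 at α=4.9586, β=0.7753, γ=1.0111.
cos(β/2)=0.925800, sin(β/2)=0.378014
d^1_{-1,0}: single k=1 term ⇒ +0.494926;  D = +0.120629-0.480000i
d^1_{0,0}: k∈[0..1] ⇒ +0.857106 -0.142894 = +0.714211;  D = +0.714211+0.000000i
d^1_{1,0}: single k=0 term ⇒ -0.494926;  D = -0.120629-0.480000i
Y_1^{m'}(θ=2.6601,φ=0.8101) and Σ D·Y over m':
  (+0.1206-0.4800i)·(+0.1103-0.1159i)  (+0.7142+0.0000i)·(-0.4331+0.0000i)  (-0.1206-0.4800i)·(-0.1103-0.1159i)
Y_1^0(R⁻¹ n̂) = -0.393938+0.000000i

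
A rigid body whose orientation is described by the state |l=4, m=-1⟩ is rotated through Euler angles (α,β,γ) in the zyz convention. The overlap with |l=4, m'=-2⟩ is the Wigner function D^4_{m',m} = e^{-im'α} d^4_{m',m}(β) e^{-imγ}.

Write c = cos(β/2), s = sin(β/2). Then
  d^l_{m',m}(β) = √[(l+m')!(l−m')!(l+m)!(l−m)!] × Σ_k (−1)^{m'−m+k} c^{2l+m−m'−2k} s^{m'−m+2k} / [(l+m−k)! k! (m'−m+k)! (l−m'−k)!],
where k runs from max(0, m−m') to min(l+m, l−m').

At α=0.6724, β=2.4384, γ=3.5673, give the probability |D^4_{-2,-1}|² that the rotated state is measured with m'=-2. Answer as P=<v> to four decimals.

P=0.1146

First d^4_{-2,-1}(β=2.4384), then the phase factors e^{-i(-2)α} and e^{-i(-1)γ}:
With c≡cos(β/2)=0.344397 and s≡sin(β/2)=0.938824, N=[2·720·6·120]^{1/2}=1018.233765
The bounds max(0,m−m')=1 and min(l+m,l−m')=3 give 3 terms
  k=1: (−1)^0·1018.2338/(240)·0.3444^7·0.9388^1 = +0.002289
  k=2: (−1)^1·1018.2338/(48)·0.3444^5·0.9388^3 = -0.085046
  k=3: (−1)^2·1018.2338/(72)·0.3444^3·0.9388^5 = +0.421322
d^4_{-2,-1}(2.4384) = +0.002289 -0.085046 +0.421322 = +0.338565
|D^4_{-2,-1}|² = |d^4_{-2,-1}(β)|² = (+0.338565)² = 0.114626 (the z-rotation phases have unit modulus)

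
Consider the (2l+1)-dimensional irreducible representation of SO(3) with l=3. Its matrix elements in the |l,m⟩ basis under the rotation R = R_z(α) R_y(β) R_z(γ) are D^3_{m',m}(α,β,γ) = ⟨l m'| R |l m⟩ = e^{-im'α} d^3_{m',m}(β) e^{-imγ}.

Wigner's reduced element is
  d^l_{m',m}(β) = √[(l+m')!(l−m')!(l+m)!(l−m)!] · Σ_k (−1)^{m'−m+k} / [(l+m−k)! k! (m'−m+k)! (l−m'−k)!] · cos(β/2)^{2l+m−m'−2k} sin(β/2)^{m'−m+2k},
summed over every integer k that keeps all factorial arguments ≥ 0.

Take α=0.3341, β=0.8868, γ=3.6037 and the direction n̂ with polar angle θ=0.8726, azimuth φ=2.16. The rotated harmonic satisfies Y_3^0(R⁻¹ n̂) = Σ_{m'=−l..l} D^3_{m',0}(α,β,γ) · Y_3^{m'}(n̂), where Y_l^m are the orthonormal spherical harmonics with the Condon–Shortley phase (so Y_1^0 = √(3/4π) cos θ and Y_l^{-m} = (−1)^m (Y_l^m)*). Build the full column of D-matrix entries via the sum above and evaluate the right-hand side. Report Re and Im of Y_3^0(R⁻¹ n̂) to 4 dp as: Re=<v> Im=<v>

Re=-0.2556 Im=0.0000

Need the full column D^3_{m',0} for m'=−3..3 at α=0.3341, β=0.8868, γ=3.6037.
cos(β/2)=0.903298, sin(β/2)=0.429013
d^3_{-3,0}: single k=3 term ⇒ +0.260268;  D = +0.140119+0.219331i
d^3_{-2,0}: k∈[2..3] ⇒ +0.671161 -0.151393 = +0.519768;  D = +0.407986+0.322035i
d^3_{-1,0}: k∈[1..3] ⇒ +0.893752 -0.604808 +0.045475 = +0.334420;  D = +0.315928+0.109663i
d^3_{0,0}: k∈[0..3] ⇒ +0.543234 -1.102830 +0.248764 -0.006235 = -0.317066;  D = -0.317066+0.000000i
d^3_{1,0}: k∈[0..2] ⇒ -0.893752 +0.604808 -0.045475 = -0.334420;  D = -0.315928+0.109663i
d^3_{2,0}: k∈[0..1] ⇒ +0.671161 -0.151393 = +0.519768;  D = +0.407986-0.322035i
d^3_{3,0}: single k=0 term ⇒ -0.260268;  D = -0.140119+0.219331i
Y_3^{m'}(θ=0.8726,φ=2.16) and Σ D·Y over m':
  (+0.1401+0.2193i)·(+0.1839-0.0367i)  (+0.4080+0.3220i)·(-0.1474+0.3562i)  (+0.3159+0.1097i)·(-0.1467-0.2194i)  (-0.3171+0.0000i)·(-0.2240+0.0000i)  (-0.3159+0.1097i)·(+0.1467-0.2194i)  (+0.4080-0.3220i)·(-0.1474-0.3562i)  (-0.1401+0.2193i)·(-0.1839-0.0367i)
Y_3^0(R⁻¹ n̂) = -0.255588+0.000000i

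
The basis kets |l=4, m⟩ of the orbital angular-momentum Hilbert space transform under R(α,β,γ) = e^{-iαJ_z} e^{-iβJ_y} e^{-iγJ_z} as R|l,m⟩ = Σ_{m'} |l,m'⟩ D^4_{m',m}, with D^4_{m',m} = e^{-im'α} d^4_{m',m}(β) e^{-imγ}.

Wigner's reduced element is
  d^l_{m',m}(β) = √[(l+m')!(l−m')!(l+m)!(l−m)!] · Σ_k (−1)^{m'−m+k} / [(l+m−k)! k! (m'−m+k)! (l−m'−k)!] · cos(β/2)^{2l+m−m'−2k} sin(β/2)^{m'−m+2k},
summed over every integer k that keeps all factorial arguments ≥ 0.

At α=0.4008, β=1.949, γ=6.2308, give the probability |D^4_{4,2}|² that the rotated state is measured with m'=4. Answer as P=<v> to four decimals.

P=0.0129

Split into d^4_{4,2}(β=1.949) × two z-phases.
With c≡cos(β/2)=0.561582 and s≡sin(β/2)=0.827421, N=[40320·1·720·2]^{1/2}=7619.763776
Admissible k: 0..0 (factorial args all ≥0)
  k=0: (−1)^2·7619.7638/(1440)·0.5616^6·0.8274^2 = +0.113635
d^4_{4,2}(1.949) = +0.113635
|D^4_{4,2}|² = |d^4_{4,2}(β)|² = (+0.113635)² = 0.012913 (the z-rotation phases have unit modulus)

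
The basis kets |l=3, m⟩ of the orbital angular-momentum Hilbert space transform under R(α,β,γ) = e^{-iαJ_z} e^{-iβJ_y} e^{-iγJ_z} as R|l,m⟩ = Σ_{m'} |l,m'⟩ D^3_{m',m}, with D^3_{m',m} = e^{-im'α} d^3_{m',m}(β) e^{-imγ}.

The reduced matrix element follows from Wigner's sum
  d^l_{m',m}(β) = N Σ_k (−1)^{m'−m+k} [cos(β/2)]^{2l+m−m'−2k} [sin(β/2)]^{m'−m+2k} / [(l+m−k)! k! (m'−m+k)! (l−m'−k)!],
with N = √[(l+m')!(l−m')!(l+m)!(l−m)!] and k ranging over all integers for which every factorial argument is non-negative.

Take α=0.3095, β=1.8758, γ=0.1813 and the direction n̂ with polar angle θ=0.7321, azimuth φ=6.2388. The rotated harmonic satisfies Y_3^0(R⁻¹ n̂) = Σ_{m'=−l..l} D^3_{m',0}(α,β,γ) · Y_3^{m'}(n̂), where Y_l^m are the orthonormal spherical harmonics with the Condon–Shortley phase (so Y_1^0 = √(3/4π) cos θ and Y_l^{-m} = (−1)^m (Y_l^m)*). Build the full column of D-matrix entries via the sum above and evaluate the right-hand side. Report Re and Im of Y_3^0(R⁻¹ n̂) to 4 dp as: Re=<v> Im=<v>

Re=-0.3213 Im=0.0000

Need the full column D^3_{m',0} for m'=−3..3 at α=0.3095, β=1.8758, γ=0.1813.
cos(β/2)=0.591483, sin(β/2)=0.806318
d^3_{-3,0}: single k=3 term ⇒ +0.485132;  D = +0.290611+0.388456i
d^3_{-2,0}: k∈[2..3] ⇒ +0.435854 -0.809971 = -0.374117;  D = -0.304703-0.217071i
d^3_{-1,0}: k∈[1..3] ⇒ +0.202212 -1.127344 +0.698335 = -0.226797;  D = -0.216021-0.069078i
d^3_{0,0}: k∈[0..3] ⇒ +0.042821 -0.716181 +1.330918 -0.274813 = +0.382745;  D = +0.382745+0.000000i
d^3_{1,0}: k∈[0..2] ⇒ -0.202212 +1.127344 -0.698335 = +0.226797;  D = +0.216021-0.069078i
d^3_{2,0}: k∈[0..1] ⇒ +0.435854 -0.809971 = -0.374117;  D = -0.304703+0.217071i
d^3_{3,0}: single k=0 term ⇒ -0.485132;  D = -0.290611+0.388456i
Y_3^{m'}(θ=0.7321,φ=6.2388) and Σ D·Y over m':
  (+0.2906+0.3885i)·(+0.1235+0.0165i)  (-0.3047-0.2171i)·(+0.3383+0.0301i)  (-0.2160-0.0691i)·(+0.3811+0.0169i)  (+0.3827+0.0000i)·(-0.0650+0.0000i)  (+0.2160-0.0691i)·(-0.3811+0.0169i)  (-0.3047+0.2171i)·(+0.3383-0.0301i)  (-0.2906+0.3885i)·(-0.1235+0.0165i)
Y_3^0(R⁻¹ n̂) = -0.321334+0.000000i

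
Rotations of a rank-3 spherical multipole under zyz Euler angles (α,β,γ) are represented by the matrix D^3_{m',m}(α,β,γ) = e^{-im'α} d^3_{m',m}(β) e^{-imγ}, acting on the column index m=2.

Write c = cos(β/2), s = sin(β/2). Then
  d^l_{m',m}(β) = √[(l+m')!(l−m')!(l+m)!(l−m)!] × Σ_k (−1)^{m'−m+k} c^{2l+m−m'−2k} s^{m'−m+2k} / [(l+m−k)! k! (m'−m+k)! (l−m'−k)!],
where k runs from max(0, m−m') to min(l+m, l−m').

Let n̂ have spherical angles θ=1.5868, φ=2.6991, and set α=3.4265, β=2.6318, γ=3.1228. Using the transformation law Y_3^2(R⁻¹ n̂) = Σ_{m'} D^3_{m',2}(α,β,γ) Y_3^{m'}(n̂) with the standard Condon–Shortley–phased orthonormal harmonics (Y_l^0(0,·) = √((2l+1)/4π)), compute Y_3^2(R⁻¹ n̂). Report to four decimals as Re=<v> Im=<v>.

Re=-0.0230 Im=0.3306

Need the full column D^3_{m',2} for m'=−3..3 at α=3.4265, β=2.6318, γ=3.1228.
cos(β/2)=0.252145, sin(β/2)=0.967689
d^3_{-3,2}: single k=5 term ⇒ +0.524090;  D = -0.328928-0.408016i
d^3_{-2,2}: k∈[4..5] ⇒ +0.278750 -0.821138 = -0.542388;  D = -0.445373-0.309559i
d^3_{-1,2}: k∈[3..4] ⇒ +0.091873 -0.676598 = -0.584724;  D = +0.554581+0.185318i
d^3_{0,2}: k∈[2..3] ⇒ +0.020732 -0.305355 = -0.284624;  D = -0.284423-0.010695i
d^3_{1,2}: k∈[1..2] ⇒ +0.003119 -0.091873 = -0.088755;  D = +0.086054-0.021728i
d^3_{2,2}: k∈[0..1] ⇒ +0.000257 -0.018925 = -0.018668;  D = -0.016086+0.009473i
d^3_{3,2}: single k=0 term ⇒ -0.002416;  D = +0.001653-0.001762i
Y_3^{m'}(θ=1.5868,φ=2.6991) and Σ D·Y over m':
  (-0.3289-0.4080i)·(-0.1005-0.4048i)  (-0.4454-0.3096i)·(-0.0104-0.0127i)  (+0.5546+0.1853i)·(+0.2916+0.1382i)  (-0.2844-0.0107i)·(+0.0179+0.0000i)  (+0.0861-0.0217i)·(-0.2916+0.1382i)  (-0.0161+0.0095i)·(-0.0104+0.0127i)  (+0.0017-0.0018i)·(+0.1005-0.4048i)
Y_3^2(R⁻¹ n̂) = -0.022968+0.330554i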